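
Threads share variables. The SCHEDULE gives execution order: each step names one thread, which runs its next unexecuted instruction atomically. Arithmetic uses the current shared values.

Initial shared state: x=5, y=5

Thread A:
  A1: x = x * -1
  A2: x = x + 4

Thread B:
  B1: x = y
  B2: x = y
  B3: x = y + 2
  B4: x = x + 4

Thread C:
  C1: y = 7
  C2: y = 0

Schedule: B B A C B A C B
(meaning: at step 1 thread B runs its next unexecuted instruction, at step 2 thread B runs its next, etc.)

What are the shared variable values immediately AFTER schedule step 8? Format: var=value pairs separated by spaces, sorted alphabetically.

Answer: x=17 y=0

Derivation:
Step 1: thread B executes B1 (x = y). Shared: x=5 y=5. PCs: A@0 B@1 C@0
Step 2: thread B executes B2 (x = y). Shared: x=5 y=5. PCs: A@0 B@2 C@0
Step 3: thread A executes A1 (x = x * -1). Shared: x=-5 y=5. PCs: A@1 B@2 C@0
Step 4: thread C executes C1 (y = 7). Shared: x=-5 y=7. PCs: A@1 B@2 C@1
Step 5: thread B executes B3 (x = y + 2). Shared: x=9 y=7. PCs: A@1 B@3 C@1
Step 6: thread A executes A2 (x = x + 4). Shared: x=13 y=7. PCs: A@2 B@3 C@1
Step 7: thread C executes C2 (y = 0). Shared: x=13 y=0. PCs: A@2 B@3 C@2
Step 8: thread B executes B4 (x = x + 4). Shared: x=17 y=0. PCs: A@2 B@4 C@2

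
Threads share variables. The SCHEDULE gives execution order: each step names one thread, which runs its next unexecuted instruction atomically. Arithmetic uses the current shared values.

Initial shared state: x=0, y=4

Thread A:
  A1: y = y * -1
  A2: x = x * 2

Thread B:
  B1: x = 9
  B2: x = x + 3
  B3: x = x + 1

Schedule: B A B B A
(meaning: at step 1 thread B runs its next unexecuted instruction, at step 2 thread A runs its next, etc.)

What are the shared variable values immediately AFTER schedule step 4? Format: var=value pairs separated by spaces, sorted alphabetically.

Answer: x=13 y=-4

Derivation:
Step 1: thread B executes B1 (x = 9). Shared: x=9 y=4. PCs: A@0 B@1
Step 2: thread A executes A1 (y = y * -1). Shared: x=9 y=-4. PCs: A@1 B@1
Step 3: thread B executes B2 (x = x + 3). Shared: x=12 y=-4. PCs: A@1 B@2
Step 4: thread B executes B3 (x = x + 1). Shared: x=13 y=-4. PCs: A@1 B@3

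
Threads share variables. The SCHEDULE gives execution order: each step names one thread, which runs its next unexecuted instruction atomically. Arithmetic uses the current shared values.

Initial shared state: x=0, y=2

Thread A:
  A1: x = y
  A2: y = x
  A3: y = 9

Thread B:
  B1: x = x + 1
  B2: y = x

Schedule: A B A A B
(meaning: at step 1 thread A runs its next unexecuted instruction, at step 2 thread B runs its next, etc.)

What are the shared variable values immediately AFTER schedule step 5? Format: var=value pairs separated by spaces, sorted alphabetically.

Step 1: thread A executes A1 (x = y). Shared: x=2 y=2. PCs: A@1 B@0
Step 2: thread B executes B1 (x = x + 1). Shared: x=3 y=2. PCs: A@1 B@1
Step 3: thread A executes A2 (y = x). Shared: x=3 y=3. PCs: A@2 B@1
Step 4: thread A executes A3 (y = 9). Shared: x=3 y=9. PCs: A@3 B@1
Step 5: thread B executes B2 (y = x). Shared: x=3 y=3. PCs: A@3 B@2

Answer: x=3 y=3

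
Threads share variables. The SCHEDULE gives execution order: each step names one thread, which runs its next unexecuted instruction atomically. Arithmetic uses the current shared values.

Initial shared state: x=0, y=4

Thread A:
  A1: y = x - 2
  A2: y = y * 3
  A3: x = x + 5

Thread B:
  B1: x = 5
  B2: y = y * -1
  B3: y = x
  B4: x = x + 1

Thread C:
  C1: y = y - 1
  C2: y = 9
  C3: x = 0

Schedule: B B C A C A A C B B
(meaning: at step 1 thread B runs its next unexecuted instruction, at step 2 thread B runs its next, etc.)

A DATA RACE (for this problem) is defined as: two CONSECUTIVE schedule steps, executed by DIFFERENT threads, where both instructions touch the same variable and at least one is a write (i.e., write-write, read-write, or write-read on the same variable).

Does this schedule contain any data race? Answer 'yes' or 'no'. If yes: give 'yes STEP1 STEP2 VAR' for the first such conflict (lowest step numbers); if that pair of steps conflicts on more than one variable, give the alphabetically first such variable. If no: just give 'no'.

Steps 1,2: same thread (B). No race.
Steps 2,3: B(y = y * -1) vs C(y = y - 1). RACE on y (W-W).
Steps 3,4: C(y = y - 1) vs A(y = x - 2). RACE on y (W-W).
Steps 4,5: A(y = x - 2) vs C(y = 9). RACE on y (W-W).
Steps 5,6: C(y = 9) vs A(y = y * 3). RACE on y (W-W).
Steps 6,7: same thread (A). No race.
Steps 7,8: A(x = x + 5) vs C(x = 0). RACE on x (W-W).
Steps 8,9: C(x = 0) vs B(y = x). RACE on x (W-R).
Steps 9,10: same thread (B). No race.
First conflict at steps 2,3.

Answer: yes 2 3 y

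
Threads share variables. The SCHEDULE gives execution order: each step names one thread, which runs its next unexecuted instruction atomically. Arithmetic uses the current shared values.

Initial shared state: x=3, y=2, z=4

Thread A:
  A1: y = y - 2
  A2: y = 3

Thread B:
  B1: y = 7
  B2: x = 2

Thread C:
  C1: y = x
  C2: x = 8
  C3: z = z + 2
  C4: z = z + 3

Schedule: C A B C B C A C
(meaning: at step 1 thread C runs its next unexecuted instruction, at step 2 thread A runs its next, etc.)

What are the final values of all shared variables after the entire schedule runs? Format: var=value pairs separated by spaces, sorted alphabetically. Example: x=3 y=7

Answer: x=2 y=3 z=9

Derivation:
Step 1: thread C executes C1 (y = x). Shared: x=3 y=3 z=4. PCs: A@0 B@0 C@1
Step 2: thread A executes A1 (y = y - 2). Shared: x=3 y=1 z=4. PCs: A@1 B@0 C@1
Step 3: thread B executes B1 (y = 7). Shared: x=3 y=7 z=4. PCs: A@1 B@1 C@1
Step 4: thread C executes C2 (x = 8). Shared: x=8 y=7 z=4. PCs: A@1 B@1 C@2
Step 5: thread B executes B2 (x = 2). Shared: x=2 y=7 z=4. PCs: A@1 B@2 C@2
Step 6: thread C executes C3 (z = z + 2). Shared: x=2 y=7 z=6. PCs: A@1 B@2 C@3
Step 7: thread A executes A2 (y = 3). Shared: x=2 y=3 z=6. PCs: A@2 B@2 C@3
Step 8: thread C executes C4 (z = z + 3). Shared: x=2 y=3 z=9. PCs: A@2 B@2 C@4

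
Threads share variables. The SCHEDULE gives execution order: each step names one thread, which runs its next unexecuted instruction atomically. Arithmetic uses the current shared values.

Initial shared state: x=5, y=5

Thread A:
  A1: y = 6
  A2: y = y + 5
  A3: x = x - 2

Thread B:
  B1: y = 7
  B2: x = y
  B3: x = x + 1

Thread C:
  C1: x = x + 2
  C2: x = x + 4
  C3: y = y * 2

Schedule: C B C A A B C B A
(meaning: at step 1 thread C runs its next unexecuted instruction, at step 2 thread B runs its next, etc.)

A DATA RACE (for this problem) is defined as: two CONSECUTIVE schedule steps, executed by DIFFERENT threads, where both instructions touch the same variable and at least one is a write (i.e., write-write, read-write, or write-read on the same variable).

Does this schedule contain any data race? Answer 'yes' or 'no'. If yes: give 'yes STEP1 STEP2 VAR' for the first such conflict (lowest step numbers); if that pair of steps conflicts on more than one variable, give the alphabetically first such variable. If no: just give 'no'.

Steps 1,2: C(r=x,w=x) vs B(r=-,w=y). No conflict.
Steps 2,3: B(r=-,w=y) vs C(r=x,w=x). No conflict.
Steps 3,4: C(r=x,w=x) vs A(r=-,w=y). No conflict.
Steps 4,5: same thread (A). No race.
Steps 5,6: A(y = y + 5) vs B(x = y). RACE on y (W-R).
Steps 6,7: B(x = y) vs C(y = y * 2). RACE on y (R-W).
Steps 7,8: C(r=y,w=y) vs B(r=x,w=x). No conflict.
Steps 8,9: B(x = x + 1) vs A(x = x - 2). RACE on x (W-W).
First conflict at steps 5,6.

Answer: yes 5 6 y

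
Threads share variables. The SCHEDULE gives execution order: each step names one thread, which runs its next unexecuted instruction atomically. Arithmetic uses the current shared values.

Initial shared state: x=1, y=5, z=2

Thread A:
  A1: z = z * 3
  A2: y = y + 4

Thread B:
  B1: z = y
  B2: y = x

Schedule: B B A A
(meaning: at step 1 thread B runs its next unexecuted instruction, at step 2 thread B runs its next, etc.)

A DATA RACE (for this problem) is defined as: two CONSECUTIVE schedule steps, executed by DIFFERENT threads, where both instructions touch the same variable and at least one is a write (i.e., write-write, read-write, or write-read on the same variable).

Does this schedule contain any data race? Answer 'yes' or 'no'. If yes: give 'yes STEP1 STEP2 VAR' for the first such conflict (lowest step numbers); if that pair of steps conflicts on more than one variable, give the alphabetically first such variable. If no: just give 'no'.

Steps 1,2: same thread (B). No race.
Steps 2,3: B(r=x,w=y) vs A(r=z,w=z). No conflict.
Steps 3,4: same thread (A). No race.

Answer: no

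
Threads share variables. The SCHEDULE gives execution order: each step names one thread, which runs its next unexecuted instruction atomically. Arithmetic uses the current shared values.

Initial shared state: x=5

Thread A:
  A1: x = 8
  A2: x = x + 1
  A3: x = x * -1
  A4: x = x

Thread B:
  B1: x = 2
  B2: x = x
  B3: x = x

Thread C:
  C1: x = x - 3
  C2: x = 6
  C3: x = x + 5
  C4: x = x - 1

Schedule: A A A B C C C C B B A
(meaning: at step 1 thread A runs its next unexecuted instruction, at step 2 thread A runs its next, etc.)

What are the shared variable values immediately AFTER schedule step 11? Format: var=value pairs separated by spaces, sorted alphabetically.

Answer: x=10

Derivation:
Step 1: thread A executes A1 (x = 8). Shared: x=8. PCs: A@1 B@0 C@0
Step 2: thread A executes A2 (x = x + 1). Shared: x=9. PCs: A@2 B@0 C@0
Step 3: thread A executes A3 (x = x * -1). Shared: x=-9. PCs: A@3 B@0 C@0
Step 4: thread B executes B1 (x = 2). Shared: x=2. PCs: A@3 B@1 C@0
Step 5: thread C executes C1 (x = x - 3). Shared: x=-1. PCs: A@3 B@1 C@1
Step 6: thread C executes C2 (x = 6). Shared: x=6. PCs: A@3 B@1 C@2
Step 7: thread C executes C3 (x = x + 5). Shared: x=11. PCs: A@3 B@1 C@3
Step 8: thread C executes C4 (x = x - 1). Shared: x=10. PCs: A@3 B@1 C@4
Step 9: thread B executes B2 (x = x). Shared: x=10. PCs: A@3 B@2 C@4
Step 10: thread B executes B3 (x = x). Shared: x=10. PCs: A@3 B@3 C@4
Step 11: thread A executes A4 (x = x). Shared: x=10. PCs: A@4 B@3 C@4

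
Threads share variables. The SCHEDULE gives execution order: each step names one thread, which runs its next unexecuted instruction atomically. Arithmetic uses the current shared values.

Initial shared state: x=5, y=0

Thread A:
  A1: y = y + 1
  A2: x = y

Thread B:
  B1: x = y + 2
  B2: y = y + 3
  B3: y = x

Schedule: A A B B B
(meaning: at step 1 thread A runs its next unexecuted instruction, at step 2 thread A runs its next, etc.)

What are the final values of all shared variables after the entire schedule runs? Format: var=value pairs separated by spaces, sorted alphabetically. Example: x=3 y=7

Step 1: thread A executes A1 (y = y + 1). Shared: x=5 y=1. PCs: A@1 B@0
Step 2: thread A executes A2 (x = y). Shared: x=1 y=1. PCs: A@2 B@0
Step 3: thread B executes B1 (x = y + 2). Shared: x=3 y=1. PCs: A@2 B@1
Step 4: thread B executes B2 (y = y + 3). Shared: x=3 y=4. PCs: A@2 B@2
Step 5: thread B executes B3 (y = x). Shared: x=3 y=3. PCs: A@2 B@3

Answer: x=3 y=3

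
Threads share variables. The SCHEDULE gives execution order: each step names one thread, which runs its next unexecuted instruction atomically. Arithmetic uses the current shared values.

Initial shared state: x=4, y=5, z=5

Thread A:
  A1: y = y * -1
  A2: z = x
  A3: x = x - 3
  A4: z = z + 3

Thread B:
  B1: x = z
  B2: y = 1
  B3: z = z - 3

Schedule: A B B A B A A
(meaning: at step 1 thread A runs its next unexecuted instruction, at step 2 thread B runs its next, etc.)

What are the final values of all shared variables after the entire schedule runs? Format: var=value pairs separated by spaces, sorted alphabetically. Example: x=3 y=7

Step 1: thread A executes A1 (y = y * -1). Shared: x=4 y=-5 z=5. PCs: A@1 B@0
Step 2: thread B executes B1 (x = z). Shared: x=5 y=-5 z=5. PCs: A@1 B@1
Step 3: thread B executes B2 (y = 1). Shared: x=5 y=1 z=5. PCs: A@1 B@2
Step 4: thread A executes A2 (z = x). Shared: x=5 y=1 z=5. PCs: A@2 B@2
Step 5: thread B executes B3 (z = z - 3). Shared: x=5 y=1 z=2. PCs: A@2 B@3
Step 6: thread A executes A3 (x = x - 3). Shared: x=2 y=1 z=2. PCs: A@3 B@3
Step 7: thread A executes A4 (z = z + 3). Shared: x=2 y=1 z=5. PCs: A@4 B@3

Answer: x=2 y=1 z=5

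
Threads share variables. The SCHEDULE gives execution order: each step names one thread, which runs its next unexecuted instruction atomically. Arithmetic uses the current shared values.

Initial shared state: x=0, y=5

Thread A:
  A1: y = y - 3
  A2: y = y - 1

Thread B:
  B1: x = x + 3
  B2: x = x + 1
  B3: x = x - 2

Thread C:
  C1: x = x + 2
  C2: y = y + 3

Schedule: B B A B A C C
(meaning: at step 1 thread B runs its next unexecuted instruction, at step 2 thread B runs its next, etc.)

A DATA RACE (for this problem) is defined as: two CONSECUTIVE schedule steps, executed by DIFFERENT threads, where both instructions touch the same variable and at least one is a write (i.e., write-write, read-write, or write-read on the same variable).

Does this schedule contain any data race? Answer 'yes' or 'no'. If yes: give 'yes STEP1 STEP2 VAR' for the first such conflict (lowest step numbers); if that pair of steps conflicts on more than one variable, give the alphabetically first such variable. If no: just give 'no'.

Answer: no

Derivation:
Steps 1,2: same thread (B). No race.
Steps 2,3: B(r=x,w=x) vs A(r=y,w=y). No conflict.
Steps 3,4: A(r=y,w=y) vs B(r=x,w=x). No conflict.
Steps 4,5: B(r=x,w=x) vs A(r=y,w=y). No conflict.
Steps 5,6: A(r=y,w=y) vs C(r=x,w=x). No conflict.
Steps 6,7: same thread (C). No race.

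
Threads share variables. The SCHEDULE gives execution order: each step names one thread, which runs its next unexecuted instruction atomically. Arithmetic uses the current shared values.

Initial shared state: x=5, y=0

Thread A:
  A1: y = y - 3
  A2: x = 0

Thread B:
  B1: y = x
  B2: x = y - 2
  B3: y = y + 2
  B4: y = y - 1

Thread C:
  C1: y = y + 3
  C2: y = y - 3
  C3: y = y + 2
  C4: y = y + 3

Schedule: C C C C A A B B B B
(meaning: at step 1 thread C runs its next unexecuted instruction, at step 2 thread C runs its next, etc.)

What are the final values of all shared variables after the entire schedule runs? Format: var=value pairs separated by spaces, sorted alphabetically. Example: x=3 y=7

Step 1: thread C executes C1 (y = y + 3). Shared: x=5 y=3. PCs: A@0 B@0 C@1
Step 2: thread C executes C2 (y = y - 3). Shared: x=5 y=0. PCs: A@0 B@0 C@2
Step 3: thread C executes C3 (y = y + 2). Shared: x=5 y=2. PCs: A@0 B@0 C@3
Step 4: thread C executes C4 (y = y + 3). Shared: x=5 y=5. PCs: A@0 B@0 C@4
Step 5: thread A executes A1 (y = y - 3). Shared: x=5 y=2. PCs: A@1 B@0 C@4
Step 6: thread A executes A2 (x = 0). Shared: x=0 y=2. PCs: A@2 B@0 C@4
Step 7: thread B executes B1 (y = x). Shared: x=0 y=0. PCs: A@2 B@1 C@4
Step 8: thread B executes B2 (x = y - 2). Shared: x=-2 y=0. PCs: A@2 B@2 C@4
Step 9: thread B executes B3 (y = y + 2). Shared: x=-2 y=2. PCs: A@2 B@3 C@4
Step 10: thread B executes B4 (y = y - 1). Shared: x=-2 y=1. PCs: A@2 B@4 C@4

Answer: x=-2 y=1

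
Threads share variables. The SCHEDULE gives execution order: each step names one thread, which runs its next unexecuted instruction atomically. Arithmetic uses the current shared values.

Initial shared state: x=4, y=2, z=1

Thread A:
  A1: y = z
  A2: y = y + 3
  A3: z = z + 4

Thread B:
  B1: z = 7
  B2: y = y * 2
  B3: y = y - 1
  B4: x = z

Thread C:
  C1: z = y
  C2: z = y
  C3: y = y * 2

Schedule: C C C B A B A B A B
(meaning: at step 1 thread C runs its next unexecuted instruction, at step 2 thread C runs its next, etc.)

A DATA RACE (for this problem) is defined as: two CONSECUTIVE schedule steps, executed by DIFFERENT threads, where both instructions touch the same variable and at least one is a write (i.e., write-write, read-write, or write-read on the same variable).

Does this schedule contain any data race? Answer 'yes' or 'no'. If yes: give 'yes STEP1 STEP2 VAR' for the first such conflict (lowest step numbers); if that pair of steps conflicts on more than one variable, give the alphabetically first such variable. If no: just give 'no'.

Answer: yes 4 5 z

Derivation:
Steps 1,2: same thread (C). No race.
Steps 2,3: same thread (C). No race.
Steps 3,4: C(r=y,w=y) vs B(r=-,w=z). No conflict.
Steps 4,5: B(z = 7) vs A(y = z). RACE on z (W-R).
Steps 5,6: A(y = z) vs B(y = y * 2). RACE on y (W-W).
Steps 6,7: B(y = y * 2) vs A(y = y + 3). RACE on y (W-W).
Steps 7,8: A(y = y + 3) vs B(y = y - 1). RACE on y (W-W).
Steps 8,9: B(r=y,w=y) vs A(r=z,w=z). No conflict.
Steps 9,10: A(z = z + 4) vs B(x = z). RACE on z (W-R).
First conflict at steps 4,5.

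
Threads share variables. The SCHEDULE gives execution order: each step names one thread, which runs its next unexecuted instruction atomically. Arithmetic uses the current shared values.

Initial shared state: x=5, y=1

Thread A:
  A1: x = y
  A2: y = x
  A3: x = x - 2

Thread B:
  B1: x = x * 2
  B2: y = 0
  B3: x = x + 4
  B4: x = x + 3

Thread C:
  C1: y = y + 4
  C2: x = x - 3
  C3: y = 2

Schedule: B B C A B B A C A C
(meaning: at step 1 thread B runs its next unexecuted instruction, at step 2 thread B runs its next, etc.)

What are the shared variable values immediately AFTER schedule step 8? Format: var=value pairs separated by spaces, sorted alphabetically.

Answer: x=8 y=11

Derivation:
Step 1: thread B executes B1 (x = x * 2). Shared: x=10 y=1. PCs: A@0 B@1 C@0
Step 2: thread B executes B2 (y = 0). Shared: x=10 y=0. PCs: A@0 B@2 C@0
Step 3: thread C executes C1 (y = y + 4). Shared: x=10 y=4. PCs: A@0 B@2 C@1
Step 4: thread A executes A1 (x = y). Shared: x=4 y=4. PCs: A@1 B@2 C@1
Step 5: thread B executes B3 (x = x + 4). Shared: x=8 y=4. PCs: A@1 B@3 C@1
Step 6: thread B executes B4 (x = x + 3). Shared: x=11 y=4. PCs: A@1 B@4 C@1
Step 7: thread A executes A2 (y = x). Shared: x=11 y=11. PCs: A@2 B@4 C@1
Step 8: thread C executes C2 (x = x - 3). Shared: x=8 y=11. PCs: A@2 B@4 C@2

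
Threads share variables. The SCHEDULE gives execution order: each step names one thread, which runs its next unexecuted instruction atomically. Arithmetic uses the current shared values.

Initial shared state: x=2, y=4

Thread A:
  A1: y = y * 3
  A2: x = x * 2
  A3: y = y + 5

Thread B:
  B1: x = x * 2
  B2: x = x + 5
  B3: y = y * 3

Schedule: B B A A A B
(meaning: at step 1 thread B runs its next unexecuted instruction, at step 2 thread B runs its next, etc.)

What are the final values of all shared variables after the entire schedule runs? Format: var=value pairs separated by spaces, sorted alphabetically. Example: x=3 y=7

Step 1: thread B executes B1 (x = x * 2). Shared: x=4 y=4. PCs: A@0 B@1
Step 2: thread B executes B2 (x = x + 5). Shared: x=9 y=4. PCs: A@0 B@2
Step 3: thread A executes A1 (y = y * 3). Shared: x=9 y=12. PCs: A@1 B@2
Step 4: thread A executes A2 (x = x * 2). Shared: x=18 y=12. PCs: A@2 B@2
Step 5: thread A executes A3 (y = y + 5). Shared: x=18 y=17. PCs: A@3 B@2
Step 6: thread B executes B3 (y = y * 3). Shared: x=18 y=51. PCs: A@3 B@3

Answer: x=18 y=51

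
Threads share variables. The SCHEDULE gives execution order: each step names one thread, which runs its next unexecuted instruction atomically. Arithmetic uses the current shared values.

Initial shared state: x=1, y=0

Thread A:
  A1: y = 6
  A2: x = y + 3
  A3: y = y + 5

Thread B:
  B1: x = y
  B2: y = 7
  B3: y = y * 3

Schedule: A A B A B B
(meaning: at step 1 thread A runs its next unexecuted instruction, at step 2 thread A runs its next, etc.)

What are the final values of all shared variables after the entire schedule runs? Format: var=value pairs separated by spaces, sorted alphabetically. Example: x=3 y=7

Step 1: thread A executes A1 (y = 6). Shared: x=1 y=6. PCs: A@1 B@0
Step 2: thread A executes A2 (x = y + 3). Shared: x=9 y=6. PCs: A@2 B@0
Step 3: thread B executes B1 (x = y). Shared: x=6 y=6. PCs: A@2 B@1
Step 4: thread A executes A3 (y = y + 5). Shared: x=6 y=11. PCs: A@3 B@1
Step 5: thread B executes B2 (y = 7). Shared: x=6 y=7. PCs: A@3 B@2
Step 6: thread B executes B3 (y = y * 3). Shared: x=6 y=21. PCs: A@3 B@3

Answer: x=6 y=21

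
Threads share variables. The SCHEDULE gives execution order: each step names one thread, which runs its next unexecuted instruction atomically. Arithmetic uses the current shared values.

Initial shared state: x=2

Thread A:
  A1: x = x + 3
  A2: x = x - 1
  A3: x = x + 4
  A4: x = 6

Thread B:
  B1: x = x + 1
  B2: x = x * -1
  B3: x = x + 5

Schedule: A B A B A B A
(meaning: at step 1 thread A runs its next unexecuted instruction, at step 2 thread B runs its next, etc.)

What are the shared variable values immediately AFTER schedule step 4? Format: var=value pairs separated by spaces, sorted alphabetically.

Answer: x=-5

Derivation:
Step 1: thread A executes A1 (x = x + 3). Shared: x=5. PCs: A@1 B@0
Step 2: thread B executes B1 (x = x + 1). Shared: x=6. PCs: A@1 B@1
Step 3: thread A executes A2 (x = x - 1). Shared: x=5. PCs: A@2 B@1
Step 4: thread B executes B2 (x = x * -1). Shared: x=-5. PCs: A@2 B@2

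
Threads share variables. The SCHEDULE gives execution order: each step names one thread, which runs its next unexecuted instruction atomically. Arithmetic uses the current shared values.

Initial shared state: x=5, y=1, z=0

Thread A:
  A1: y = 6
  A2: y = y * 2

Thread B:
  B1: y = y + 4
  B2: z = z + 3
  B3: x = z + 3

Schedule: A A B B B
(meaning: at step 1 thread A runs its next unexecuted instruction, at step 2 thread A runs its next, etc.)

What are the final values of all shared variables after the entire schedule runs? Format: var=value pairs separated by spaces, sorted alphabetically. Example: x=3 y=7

Answer: x=6 y=16 z=3

Derivation:
Step 1: thread A executes A1 (y = 6). Shared: x=5 y=6 z=0. PCs: A@1 B@0
Step 2: thread A executes A2 (y = y * 2). Shared: x=5 y=12 z=0. PCs: A@2 B@0
Step 3: thread B executes B1 (y = y + 4). Shared: x=5 y=16 z=0. PCs: A@2 B@1
Step 4: thread B executes B2 (z = z + 3). Shared: x=5 y=16 z=3. PCs: A@2 B@2
Step 5: thread B executes B3 (x = z + 3). Shared: x=6 y=16 z=3. PCs: A@2 B@3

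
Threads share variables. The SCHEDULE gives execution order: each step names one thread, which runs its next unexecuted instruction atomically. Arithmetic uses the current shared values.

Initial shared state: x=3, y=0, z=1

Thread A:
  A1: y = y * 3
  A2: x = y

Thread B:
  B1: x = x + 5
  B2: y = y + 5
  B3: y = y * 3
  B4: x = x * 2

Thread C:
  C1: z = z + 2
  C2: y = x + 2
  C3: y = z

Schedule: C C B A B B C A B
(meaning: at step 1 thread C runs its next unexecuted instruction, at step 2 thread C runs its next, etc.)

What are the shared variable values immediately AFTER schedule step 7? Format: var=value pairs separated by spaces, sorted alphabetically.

Step 1: thread C executes C1 (z = z + 2). Shared: x=3 y=0 z=3. PCs: A@0 B@0 C@1
Step 2: thread C executes C2 (y = x + 2). Shared: x=3 y=5 z=3. PCs: A@0 B@0 C@2
Step 3: thread B executes B1 (x = x + 5). Shared: x=8 y=5 z=3. PCs: A@0 B@1 C@2
Step 4: thread A executes A1 (y = y * 3). Shared: x=8 y=15 z=3. PCs: A@1 B@1 C@2
Step 5: thread B executes B2 (y = y + 5). Shared: x=8 y=20 z=3. PCs: A@1 B@2 C@2
Step 6: thread B executes B3 (y = y * 3). Shared: x=8 y=60 z=3. PCs: A@1 B@3 C@2
Step 7: thread C executes C3 (y = z). Shared: x=8 y=3 z=3. PCs: A@1 B@3 C@3

Answer: x=8 y=3 z=3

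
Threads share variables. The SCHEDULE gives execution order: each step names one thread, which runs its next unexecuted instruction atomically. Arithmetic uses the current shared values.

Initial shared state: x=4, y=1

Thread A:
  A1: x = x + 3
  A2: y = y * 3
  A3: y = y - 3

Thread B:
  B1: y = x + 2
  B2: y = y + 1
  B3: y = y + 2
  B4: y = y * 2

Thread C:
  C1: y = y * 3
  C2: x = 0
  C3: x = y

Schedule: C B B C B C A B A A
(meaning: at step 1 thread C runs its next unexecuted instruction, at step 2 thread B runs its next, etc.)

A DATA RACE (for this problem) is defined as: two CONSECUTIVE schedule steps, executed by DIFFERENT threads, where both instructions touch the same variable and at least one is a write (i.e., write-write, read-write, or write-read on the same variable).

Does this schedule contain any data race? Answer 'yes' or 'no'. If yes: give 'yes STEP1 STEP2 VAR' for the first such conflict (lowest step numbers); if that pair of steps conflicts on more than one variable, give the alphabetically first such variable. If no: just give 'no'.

Answer: yes 1 2 y

Derivation:
Steps 1,2: C(y = y * 3) vs B(y = x + 2). RACE on y (W-W).
Steps 2,3: same thread (B). No race.
Steps 3,4: B(r=y,w=y) vs C(r=-,w=x). No conflict.
Steps 4,5: C(r=-,w=x) vs B(r=y,w=y). No conflict.
Steps 5,6: B(y = y + 2) vs C(x = y). RACE on y (W-R).
Steps 6,7: C(x = y) vs A(x = x + 3). RACE on x (W-W).
Steps 7,8: A(r=x,w=x) vs B(r=y,w=y). No conflict.
Steps 8,9: B(y = y * 2) vs A(y = y * 3). RACE on y (W-W).
Steps 9,10: same thread (A). No race.
First conflict at steps 1,2.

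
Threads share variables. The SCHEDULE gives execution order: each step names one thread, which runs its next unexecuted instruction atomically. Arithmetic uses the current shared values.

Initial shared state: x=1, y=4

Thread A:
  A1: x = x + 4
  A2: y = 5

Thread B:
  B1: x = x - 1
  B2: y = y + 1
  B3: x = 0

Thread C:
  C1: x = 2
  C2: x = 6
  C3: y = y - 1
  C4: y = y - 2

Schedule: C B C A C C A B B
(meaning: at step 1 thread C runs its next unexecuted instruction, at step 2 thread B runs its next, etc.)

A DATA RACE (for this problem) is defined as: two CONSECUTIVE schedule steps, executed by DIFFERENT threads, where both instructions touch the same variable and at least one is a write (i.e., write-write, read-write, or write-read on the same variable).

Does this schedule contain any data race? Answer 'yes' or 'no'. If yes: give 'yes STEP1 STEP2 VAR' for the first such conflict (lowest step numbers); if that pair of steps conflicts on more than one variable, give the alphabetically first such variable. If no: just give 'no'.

Answer: yes 1 2 x

Derivation:
Steps 1,2: C(x = 2) vs B(x = x - 1). RACE on x (W-W).
Steps 2,3: B(x = x - 1) vs C(x = 6). RACE on x (W-W).
Steps 3,4: C(x = 6) vs A(x = x + 4). RACE on x (W-W).
Steps 4,5: A(r=x,w=x) vs C(r=y,w=y). No conflict.
Steps 5,6: same thread (C). No race.
Steps 6,7: C(y = y - 2) vs A(y = 5). RACE on y (W-W).
Steps 7,8: A(y = 5) vs B(y = y + 1). RACE on y (W-W).
Steps 8,9: same thread (B). No race.
First conflict at steps 1,2.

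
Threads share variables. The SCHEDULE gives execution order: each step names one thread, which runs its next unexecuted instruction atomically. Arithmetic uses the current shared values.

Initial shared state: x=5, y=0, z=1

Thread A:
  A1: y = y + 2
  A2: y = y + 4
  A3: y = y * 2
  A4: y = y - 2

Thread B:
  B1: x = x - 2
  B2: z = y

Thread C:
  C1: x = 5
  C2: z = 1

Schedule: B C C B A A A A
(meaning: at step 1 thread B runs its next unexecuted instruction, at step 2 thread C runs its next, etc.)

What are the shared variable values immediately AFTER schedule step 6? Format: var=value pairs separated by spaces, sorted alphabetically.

Step 1: thread B executes B1 (x = x - 2). Shared: x=3 y=0 z=1. PCs: A@0 B@1 C@0
Step 2: thread C executes C1 (x = 5). Shared: x=5 y=0 z=1. PCs: A@0 B@1 C@1
Step 3: thread C executes C2 (z = 1). Shared: x=5 y=0 z=1. PCs: A@0 B@1 C@2
Step 4: thread B executes B2 (z = y). Shared: x=5 y=0 z=0. PCs: A@0 B@2 C@2
Step 5: thread A executes A1 (y = y + 2). Shared: x=5 y=2 z=0. PCs: A@1 B@2 C@2
Step 6: thread A executes A2 (y = y + 4). Shared: x=5 y=6 z=0. PCs: A@2 B@2 C@2

Answer: x=5 y=6 z=0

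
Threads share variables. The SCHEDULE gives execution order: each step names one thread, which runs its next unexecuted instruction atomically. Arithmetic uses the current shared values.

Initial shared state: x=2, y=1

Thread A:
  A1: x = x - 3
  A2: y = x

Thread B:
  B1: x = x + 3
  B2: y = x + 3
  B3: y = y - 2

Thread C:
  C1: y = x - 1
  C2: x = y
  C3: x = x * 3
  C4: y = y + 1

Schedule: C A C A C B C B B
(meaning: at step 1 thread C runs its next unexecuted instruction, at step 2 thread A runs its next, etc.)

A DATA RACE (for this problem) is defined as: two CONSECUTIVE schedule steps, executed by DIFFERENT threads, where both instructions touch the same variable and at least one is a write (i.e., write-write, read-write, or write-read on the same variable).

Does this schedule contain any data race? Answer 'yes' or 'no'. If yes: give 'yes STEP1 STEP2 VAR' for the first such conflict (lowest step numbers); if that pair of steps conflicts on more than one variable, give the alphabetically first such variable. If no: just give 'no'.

Answer: yes 1 2 x

Derivation:
Steps 1,2: C(y = x - 1) vs A(x = x - 3). RACE on x (R-W).
Steps 2,3: A(x = x - 3) vs C(x = y). RACE on x (W-W).
Steps 3,4: C(x = y) vs A(y = x). RACE on x (W-R), y (R-W). Multiple vars; alphabetically first is x.
Steps 4,5: A(y = x) vs C(x = x * 3). RACE on x (R-W).
Steps 5,6: C(x = x * 3) vs B(x = x + 3). RACE on x (W-W).
Steps 6,7: B(r=x,w=x) vs C(r=y,w=y). No conflict.
Steps 7,8: C(y = y + 1) vs B(y = x + 3). RACE on y (W-W).
Steps 8,9: same thread (B). No race.
First conflict at steps 1,2.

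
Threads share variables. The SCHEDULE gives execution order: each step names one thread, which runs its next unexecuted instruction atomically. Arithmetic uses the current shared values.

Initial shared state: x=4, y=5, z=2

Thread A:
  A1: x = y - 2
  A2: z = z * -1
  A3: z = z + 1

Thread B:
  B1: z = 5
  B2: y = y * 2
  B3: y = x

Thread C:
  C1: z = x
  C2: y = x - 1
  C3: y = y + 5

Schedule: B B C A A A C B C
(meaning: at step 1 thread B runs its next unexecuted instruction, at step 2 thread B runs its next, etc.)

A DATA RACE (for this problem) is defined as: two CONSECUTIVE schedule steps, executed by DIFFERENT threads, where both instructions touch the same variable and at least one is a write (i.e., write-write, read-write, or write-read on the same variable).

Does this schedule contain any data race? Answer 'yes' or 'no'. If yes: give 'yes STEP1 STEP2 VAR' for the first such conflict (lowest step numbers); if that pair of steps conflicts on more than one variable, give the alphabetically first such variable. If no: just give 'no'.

Answer: yes 3 4 x

Derivation:
Steps 1,2: same thread (B). No race.
Steps 2,3: B(r=y,w=y) vs C(r=x,w=z). No conflict.
Steps 3,4: C(z = x) vs A(x = y - 2). RACE on x (R-W).
Steps 4,5: same thread (A). No race.
Steps 5,6: same thread (A). No race.
Steps 6,7: A(r=z,w=z) vs C(r=x,w=y). No conflict.
Steps 7,8: C(y = x - 1) vs B(y = x). RACE on y (W-W).
Steps 8,9: B(y = x) vs C(y = y + 5). RACE on y (W-W).
First conflict at steps 3,4.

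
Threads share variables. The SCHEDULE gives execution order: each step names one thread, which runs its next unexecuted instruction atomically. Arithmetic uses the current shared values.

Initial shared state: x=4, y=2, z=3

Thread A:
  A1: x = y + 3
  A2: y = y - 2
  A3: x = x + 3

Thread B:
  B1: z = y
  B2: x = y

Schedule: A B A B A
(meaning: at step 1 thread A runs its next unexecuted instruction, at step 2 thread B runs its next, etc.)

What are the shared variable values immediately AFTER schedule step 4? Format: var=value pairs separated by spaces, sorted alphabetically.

Step 1: thread A executes A1 (x = y + 3). Shared: x=5 y=2 z=3. PCs: A@1 B@0
Step 2: thread B executes B1 (z = y). Shared: x=5 y=2 z=2. PCs: A@1 B@1
Step 3: thread A executes A2 (y = y - 2). Shared: x=5 y=0 z=2. PCs: A@2 B@1
Step 4: thread B executes B2 (x = y). Shared: x=0 y=0 z=2. PCs: A@2 B@2

Answer: x=0 y=0 z=2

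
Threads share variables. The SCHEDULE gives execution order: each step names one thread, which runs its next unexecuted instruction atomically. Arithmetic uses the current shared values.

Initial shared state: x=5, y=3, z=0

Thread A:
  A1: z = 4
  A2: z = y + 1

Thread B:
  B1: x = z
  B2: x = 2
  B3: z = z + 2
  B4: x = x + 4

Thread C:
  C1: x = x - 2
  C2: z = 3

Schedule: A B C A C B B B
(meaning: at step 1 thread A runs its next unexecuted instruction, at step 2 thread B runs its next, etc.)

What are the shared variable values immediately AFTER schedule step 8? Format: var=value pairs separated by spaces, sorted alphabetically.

Answer: x=6 y=3 z=5

Derivation:
Step 1: thread A executes A1 (z = 4). Shared: x=5 y=3 z=4. PCs: A@1 B@0 C@0
Step 2: thread B executes B1 (x = z). Shared: x=4 y=3 z=4. PCs: A@1 B@1 C@0
Step 3: thread C executes C1 (x = x - 2). Shared: x=2 y=3 z=4. PCs: A@1 B@1 C@1
Step 4: thread A executes A2 (z = y + 1). Shared: x=2 y=3 z=4. PCs: A@2 B@1 C@1
Step 5: thread C executes C2 (z = 3). Shared: x=2 y=3 z=3. PCs: A@2 B@1 C@2
Step 6: thread B executes B2 (x = 2). Shared: x=2 y=3 z=3. PCs: A@2 B@2 C@2
Step 7: thread B executes B3 (z = z + 2). Shared: x=2 y=3 z=5. PCs: A@2 B@3 C@2
Step 8: thread B executes B4 (x = x + 4). Shared: x=6 y=3 z=5. PCs: A@2 B@4 C@2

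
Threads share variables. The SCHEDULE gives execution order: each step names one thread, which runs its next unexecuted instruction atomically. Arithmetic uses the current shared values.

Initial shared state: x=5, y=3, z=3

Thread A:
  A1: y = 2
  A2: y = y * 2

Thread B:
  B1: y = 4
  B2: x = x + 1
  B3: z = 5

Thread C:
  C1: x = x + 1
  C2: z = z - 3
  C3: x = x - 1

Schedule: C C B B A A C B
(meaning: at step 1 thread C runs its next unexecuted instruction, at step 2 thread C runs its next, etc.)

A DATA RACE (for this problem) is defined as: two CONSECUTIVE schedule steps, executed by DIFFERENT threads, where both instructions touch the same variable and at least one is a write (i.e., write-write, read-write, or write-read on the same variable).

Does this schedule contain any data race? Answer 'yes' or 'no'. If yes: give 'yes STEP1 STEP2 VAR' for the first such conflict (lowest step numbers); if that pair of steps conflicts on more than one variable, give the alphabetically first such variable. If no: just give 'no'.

Answer: no

Derivation:
Steps 1,2: same thread (C). No race.
Steps 2,3: C(r=z,w=z) vs B(r=-,w=y). No conflict.
Steps 3,4: same thread (B). No race.
Steps 4,5: B(r=x,w=x) vs A(r=-,w=y). No conflict.
Steps 5,6: same thread (A). No race.
Steps 6,7: A(r=y,w=y) vs C(r=x,w=x). No conflict.
Steps 7,8: C(r=x,w=x) vs B(r=-,w=z). No conflict.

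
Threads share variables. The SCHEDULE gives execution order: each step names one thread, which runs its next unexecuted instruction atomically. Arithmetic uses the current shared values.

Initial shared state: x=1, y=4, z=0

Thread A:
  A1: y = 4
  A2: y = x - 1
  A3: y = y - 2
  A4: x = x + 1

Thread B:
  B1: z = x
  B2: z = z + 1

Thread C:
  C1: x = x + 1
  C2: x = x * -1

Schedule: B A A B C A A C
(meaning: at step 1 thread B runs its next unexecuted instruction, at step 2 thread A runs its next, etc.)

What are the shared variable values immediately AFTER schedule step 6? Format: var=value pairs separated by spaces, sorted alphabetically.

Step 1: thread B executes B1 (z = x). Shared: x=1 y=4 z=1. PCs: A@0 B@1 C@0
Step 2: thread A executes A1 (y = 4). Shared: x=1 y=4 z=1. PCs: A@1 B@1 C@0
Step 3: thread A executes A2 (y = x - 1). Shared: x=1 y=0 z=1. PCs: A@2 B@1 C@0
Step 4: thread B executes B2 (z = z + 1). Shared: x=1 y=0 z=2. PCs: A@2 B@2 C@0
Step 5: thread C executes C1 (x = x + 1). Shared: x=2 y=0 z=2. PCs: A@2 B@2 C@1
Step 6: thread A executes A3 (y = y - 2). Shared: x=2 y=-2 z=2. PCs: A@3 B@2 C@1

Answer: x=2 y=-2 z=2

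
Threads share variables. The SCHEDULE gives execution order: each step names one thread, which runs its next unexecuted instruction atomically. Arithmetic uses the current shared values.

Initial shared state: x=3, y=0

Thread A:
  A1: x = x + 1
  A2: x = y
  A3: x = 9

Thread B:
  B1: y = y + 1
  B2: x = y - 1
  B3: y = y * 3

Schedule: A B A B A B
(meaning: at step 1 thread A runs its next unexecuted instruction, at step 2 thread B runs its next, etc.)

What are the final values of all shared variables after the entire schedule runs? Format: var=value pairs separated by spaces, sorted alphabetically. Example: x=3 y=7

Step 1: thread A executes A1 (x = x + 1). Shared: x=4 y=0. PCs: A@1 B@0
Step 2: thread B executes B1 (y = y + 1). Shared: x=4 y=1. PCs: A@1 B@1
Step 3: thread A executes A2 (x = y). Shared: x=1 y=1. PCs: A@2 B@1
Step 4: thread B executes B2 (x = y - 1). Shared: x=0 y=1. PCs: A@2 B@2
Step 5: thread A executes A3 (x = 9). Shared: x=9 y=1. PCs: A@3 B@2
Step 6: thread B executes B3 (y = y * 3). Shared: x=9 y=3. PCs: A@3 B@3

Answer: x=9 y=3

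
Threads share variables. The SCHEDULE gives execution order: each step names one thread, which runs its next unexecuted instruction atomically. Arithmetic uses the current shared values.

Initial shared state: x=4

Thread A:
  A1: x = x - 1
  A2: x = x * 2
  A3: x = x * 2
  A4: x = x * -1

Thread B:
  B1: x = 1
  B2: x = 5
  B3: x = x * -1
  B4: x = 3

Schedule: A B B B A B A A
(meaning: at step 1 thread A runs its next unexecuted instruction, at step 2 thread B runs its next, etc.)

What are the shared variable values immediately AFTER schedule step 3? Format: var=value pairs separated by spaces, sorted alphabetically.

Answer: x=5

Derivation:
Step 1: thread A executes A1 (x = x - 1). Shared: x=3. PCs: A@1 B@0
Step 2: thread B executes B1 (x = 1). Shared: x=1. PCs: A@1 B@1
Step 3: thread B executes B2 (x = 5). Shared: x=5. PCs: A@1 B@2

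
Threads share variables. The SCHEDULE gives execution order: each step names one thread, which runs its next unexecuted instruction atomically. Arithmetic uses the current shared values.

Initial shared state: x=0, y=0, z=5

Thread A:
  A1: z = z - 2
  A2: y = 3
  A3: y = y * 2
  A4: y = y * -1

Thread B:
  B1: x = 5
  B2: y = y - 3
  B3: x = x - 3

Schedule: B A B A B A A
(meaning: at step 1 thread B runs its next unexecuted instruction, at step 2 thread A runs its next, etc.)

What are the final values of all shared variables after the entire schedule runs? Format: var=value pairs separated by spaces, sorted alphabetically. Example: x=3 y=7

Step 1: thread B executes B1 (x = 5). Shared: x=5 y=0 z=5. PCs: A@0 B@1
Step 2: thread A executes A1 (z = z - 2). Shared: x=5 y=0 z=3. PCs: A@1 B@1
Step 3: thread B executes B2 (y = y - 3). Shared: x=5 y=-3 z=3. PCs: A@1 B@2
Step 4: thread A executes A2 (y = 3). Shared: x=5 y=3 z=3. PCs: A@2 B@2
Step 5: thread B executes B3 (x = x - 3). Shared: x=2 y=3 z=3. PCs: A@2 B@3
Step 6: thread A executes A3 (y = y * 2). Shared: x=2 y=6 z=3. PCs: A@3 B@3
Step 7: thread A executes A4 (y = y * -1). Shared: x=2 y=-6 z=3. PCs: A@4 B@3

Answer: x=2 y=-6 z=3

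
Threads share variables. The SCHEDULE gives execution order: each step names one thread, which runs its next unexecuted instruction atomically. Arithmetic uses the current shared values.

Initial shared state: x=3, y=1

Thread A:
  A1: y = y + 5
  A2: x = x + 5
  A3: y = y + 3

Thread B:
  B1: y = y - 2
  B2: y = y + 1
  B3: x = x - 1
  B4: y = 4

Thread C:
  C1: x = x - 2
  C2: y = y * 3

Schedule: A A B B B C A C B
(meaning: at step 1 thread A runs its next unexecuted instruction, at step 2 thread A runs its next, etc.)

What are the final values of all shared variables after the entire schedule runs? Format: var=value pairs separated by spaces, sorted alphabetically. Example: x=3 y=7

Step 1: thread A executes A1 (y = y + 5). Shared: x=3 y=6. PCs: A@1 B@0 C@0
Step 2: thread A executes A2 (x = x + 5). Shared: x=8 y=6. PCs: A@2 B@0 C@0
Step 3: thread B executes B1 (y = y - 2). Shared: x=8 y=4. PCs: A@2 B@1 C@0
Step 4: thread B executes B2 (y = y + 1). Shared: x=8 y=5. PCs: A@2 B@2 C@0
Step 5: thread B executes B3 (x = x - 1). Shared: x=7 y=5. PCs: A@2 B@3 C@0
Step 6: thread C executes C1 (x = x - 2). Shared: x=5 y=5. PCs: A@2 B@3 C@1
Step 7: thread A executes A3 (y = y + 3). Shared: x=5 y=8. PCs: A@3 B@3 C@1
Step 8: thread C executes C2 (y = y * 3). Shared: x=5 y=24. PCs: A@3 B@3 C@2
Step 9: thread B executes B4 (y = 4). Shared: x=5 y=4. PCs: A@3 B@4 C@2

Answer: x=5 y=4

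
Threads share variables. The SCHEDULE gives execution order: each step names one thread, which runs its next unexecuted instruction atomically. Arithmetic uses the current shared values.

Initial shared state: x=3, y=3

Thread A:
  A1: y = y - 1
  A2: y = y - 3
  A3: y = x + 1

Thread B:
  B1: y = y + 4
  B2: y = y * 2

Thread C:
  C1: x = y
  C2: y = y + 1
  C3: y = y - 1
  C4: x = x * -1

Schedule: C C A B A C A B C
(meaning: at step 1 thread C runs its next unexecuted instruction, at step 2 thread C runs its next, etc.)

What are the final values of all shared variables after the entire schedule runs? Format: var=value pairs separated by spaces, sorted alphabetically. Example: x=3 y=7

Step 1: thread C executes C1 (x = y). Shared: x=3 y=3. PCs: A@0 B@0 C@1
Step 2: thread C executes C2 (y = y + 1). Shared: x=3 y=4. PCs: A@0 B@0 C@2
Step 3: thread A executes A1 (y = y - 1). Shared: x=3 y=3. PCs: A@1 B@0 C@2
Step 4: thread B executes B1 (y = y + 4). Shared: x=3 y=7. PCs: A@1 B@1 C@2
Step 5: thread A executes A2 (y = y - 3). Shared: x=3 y=4. PCs: A@2 B@1 C@2
Step 6: thread C executes C3 (y = y - 1). Shared: x=3 y=3. PCs: A@2 B@1 C@3
Step 7: thread A executes A3 (y = x + 1). Shared: x=3 y=4. PCs: A@3 B@1 C@3
Step 8: thread B executes B2 (y = y * 2). Shared: x=3 y=8. PCs: A@3 B@2 C@3
Step 9: thread C executes C4 (x = x * -1). Shared: x=-3 y=8. PCs: A@3 B@2 C@4

Answer: x=-3 y=8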